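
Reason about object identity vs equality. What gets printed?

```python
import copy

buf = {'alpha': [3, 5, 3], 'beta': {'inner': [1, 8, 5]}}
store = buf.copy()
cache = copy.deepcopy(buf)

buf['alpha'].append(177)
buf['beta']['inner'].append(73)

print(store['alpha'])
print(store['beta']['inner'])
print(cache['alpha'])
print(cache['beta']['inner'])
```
[3, 5, 3, 177]
[1, 8, 5, 73]
[3, 5, 3]
[1, 8, 5]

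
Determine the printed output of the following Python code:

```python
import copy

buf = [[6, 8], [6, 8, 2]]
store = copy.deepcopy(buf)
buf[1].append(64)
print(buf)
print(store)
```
[[6, 8], [6, 8, 2, 64]]
[[6, 8], [6, 8, 2]]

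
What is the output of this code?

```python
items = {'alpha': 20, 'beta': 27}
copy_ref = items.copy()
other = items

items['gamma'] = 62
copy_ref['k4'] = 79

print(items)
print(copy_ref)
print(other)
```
{'alpha': 20, 'beta': 27, 'gamma': 62}
{'alpha': 20, 'beta': 27, 'k4': 79}
{'alpha': 20, 'beta': 27, 'gamma': 62}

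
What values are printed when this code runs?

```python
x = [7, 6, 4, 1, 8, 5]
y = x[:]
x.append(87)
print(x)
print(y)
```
[7, 6, 4, 1, 8, 5, 87]
[7, 6, 4, 1, 8, 5]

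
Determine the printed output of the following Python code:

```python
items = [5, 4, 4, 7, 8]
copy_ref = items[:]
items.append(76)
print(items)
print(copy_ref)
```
[5, 4, 4, 7, 8, 76]
[5, 4, 4, 7, 8]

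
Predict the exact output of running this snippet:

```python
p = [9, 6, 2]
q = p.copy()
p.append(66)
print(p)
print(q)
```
[9, 6, 2, 66]
[9, 6, 2]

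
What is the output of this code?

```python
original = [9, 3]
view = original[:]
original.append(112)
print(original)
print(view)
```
[9, 3, 112]
[9, 3]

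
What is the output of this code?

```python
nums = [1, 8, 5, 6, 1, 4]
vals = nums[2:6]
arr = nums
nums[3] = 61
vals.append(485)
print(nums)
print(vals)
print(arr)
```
[1, 8, 5, 61, 1, 4]
[5, 6, 1, 4, 485]
[1, 8, 5, 61, 1, 4]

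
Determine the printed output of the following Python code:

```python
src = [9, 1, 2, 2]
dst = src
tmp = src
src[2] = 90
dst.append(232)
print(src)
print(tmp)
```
[9, 1, 90, 2, 232]
[9, 1, 90, 2, 232]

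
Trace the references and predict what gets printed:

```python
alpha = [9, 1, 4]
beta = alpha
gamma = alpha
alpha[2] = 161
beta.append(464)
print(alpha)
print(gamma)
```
[9, 1, 161, 464]
[9, 1, 161, 464]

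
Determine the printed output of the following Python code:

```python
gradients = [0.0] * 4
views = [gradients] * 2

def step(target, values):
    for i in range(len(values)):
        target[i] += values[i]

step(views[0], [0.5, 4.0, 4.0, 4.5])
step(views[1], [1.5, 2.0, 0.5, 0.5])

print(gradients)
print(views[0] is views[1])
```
[2.0, 6.0, 4.5, 5.0]
True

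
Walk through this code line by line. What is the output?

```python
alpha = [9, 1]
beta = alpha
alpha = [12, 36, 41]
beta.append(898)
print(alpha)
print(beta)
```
[12, 36, 41]
[9, 1, 898]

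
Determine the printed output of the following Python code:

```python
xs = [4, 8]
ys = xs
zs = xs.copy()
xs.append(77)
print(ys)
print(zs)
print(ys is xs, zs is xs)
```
[4, 8, 77]
[4, 8]
True False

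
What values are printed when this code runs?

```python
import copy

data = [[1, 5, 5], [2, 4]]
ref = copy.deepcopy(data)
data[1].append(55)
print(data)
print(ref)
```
[[1, 5, 5], [2, 4, 55]]
[[1, 5, 5], [2, 4]]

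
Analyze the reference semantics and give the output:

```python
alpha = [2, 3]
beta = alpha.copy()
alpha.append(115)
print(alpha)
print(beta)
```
[2, 3, 115]
[2, 3]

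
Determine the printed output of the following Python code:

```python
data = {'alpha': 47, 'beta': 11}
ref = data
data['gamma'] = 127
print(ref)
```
{'alpha': 47, 'beta': 11, 'gamma': 127}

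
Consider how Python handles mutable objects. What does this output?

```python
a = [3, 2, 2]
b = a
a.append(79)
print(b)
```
[3, 2, 2, 79]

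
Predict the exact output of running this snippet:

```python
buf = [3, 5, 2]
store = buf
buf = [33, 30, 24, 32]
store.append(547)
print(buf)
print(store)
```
[33, 30, 24, 32]
[3, 5, 2, 547]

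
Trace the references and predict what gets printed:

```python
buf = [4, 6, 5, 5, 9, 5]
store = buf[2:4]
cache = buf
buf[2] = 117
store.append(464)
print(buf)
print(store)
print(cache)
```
[4, 6, 117, 5, 9, 5]
[5, 5, 464]
[4, 6, 117, 5, 9, 5]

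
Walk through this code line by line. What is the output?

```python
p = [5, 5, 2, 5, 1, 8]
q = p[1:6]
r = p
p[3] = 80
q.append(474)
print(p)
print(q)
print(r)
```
[5, 5, 2, 80, 1, 8]
[5, 2, 5, 1, 8, 474]
[5, 5, 2, 80, 1, 8]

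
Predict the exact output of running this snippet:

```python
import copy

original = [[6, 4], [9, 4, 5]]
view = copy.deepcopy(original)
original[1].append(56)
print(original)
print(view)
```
[[6, 4], [9, 4, 5, 56]]
[[6, 4], [9, 4, 5]]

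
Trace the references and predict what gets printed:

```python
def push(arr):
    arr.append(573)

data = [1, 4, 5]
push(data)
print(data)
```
[1, 4, 5, 573]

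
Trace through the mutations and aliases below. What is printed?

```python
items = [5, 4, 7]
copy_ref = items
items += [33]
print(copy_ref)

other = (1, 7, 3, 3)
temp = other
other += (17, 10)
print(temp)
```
[5, 4, 7, 33]
(1, 7, 3, 3)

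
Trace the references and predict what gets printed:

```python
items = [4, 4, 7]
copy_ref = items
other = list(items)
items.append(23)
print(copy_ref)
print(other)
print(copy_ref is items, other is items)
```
[4, 4, 7, 23]
[4, 4, 7]
True False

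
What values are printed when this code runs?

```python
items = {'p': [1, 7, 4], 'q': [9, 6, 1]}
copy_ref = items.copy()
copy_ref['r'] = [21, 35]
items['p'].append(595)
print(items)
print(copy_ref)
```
{'p': [1, 7, 4, 595], 'q': [9, 6, 1]}
{'p': [1, 7, 4, 595], 'q': [9, 6, 1], 'r': [21, 35]}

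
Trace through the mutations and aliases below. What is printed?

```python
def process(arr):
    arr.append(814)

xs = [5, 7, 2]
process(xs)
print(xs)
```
[5, 7, 2, 814]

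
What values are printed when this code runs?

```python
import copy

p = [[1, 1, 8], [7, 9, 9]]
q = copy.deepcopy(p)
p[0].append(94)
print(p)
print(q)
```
[[1, 1, 8, 94], [7, 9, 9]]
[[1, 1, 8], [7, 9, 9]]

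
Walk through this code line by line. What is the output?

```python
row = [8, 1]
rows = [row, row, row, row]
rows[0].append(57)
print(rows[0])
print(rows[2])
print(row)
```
[8, 1, 57]
[8, 1, 57]
[8, 1, 57]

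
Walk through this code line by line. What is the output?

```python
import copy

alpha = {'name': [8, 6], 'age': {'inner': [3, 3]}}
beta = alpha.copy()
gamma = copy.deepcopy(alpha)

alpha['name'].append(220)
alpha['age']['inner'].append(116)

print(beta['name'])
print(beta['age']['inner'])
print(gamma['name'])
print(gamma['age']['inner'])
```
[8, 6, 220]
[3, 3, 116]
[8, 6]
[3, 3]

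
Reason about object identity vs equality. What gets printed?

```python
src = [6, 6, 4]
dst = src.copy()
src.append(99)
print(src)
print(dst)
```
[6, 6, 4, 99]
[6, 6, 4]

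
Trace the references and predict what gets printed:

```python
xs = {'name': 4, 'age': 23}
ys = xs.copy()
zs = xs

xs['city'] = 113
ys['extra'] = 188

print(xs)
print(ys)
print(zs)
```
{'name': 4, 'age': 23, 'city': 113}
{'name': 4, 'age': 23, 'extra': 188}
{'name': 4, 'age': 23, 'city': 113}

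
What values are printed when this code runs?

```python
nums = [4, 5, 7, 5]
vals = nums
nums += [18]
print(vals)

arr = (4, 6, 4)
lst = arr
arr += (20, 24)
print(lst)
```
[4, 5, 7, 5, 18]
(4, 6, 4)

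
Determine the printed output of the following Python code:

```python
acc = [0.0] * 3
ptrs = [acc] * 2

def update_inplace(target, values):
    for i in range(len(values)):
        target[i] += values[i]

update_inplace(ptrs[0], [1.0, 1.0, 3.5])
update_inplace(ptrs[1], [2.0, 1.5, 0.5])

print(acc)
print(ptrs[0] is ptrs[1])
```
[3.0, 2.5, 4.0]
True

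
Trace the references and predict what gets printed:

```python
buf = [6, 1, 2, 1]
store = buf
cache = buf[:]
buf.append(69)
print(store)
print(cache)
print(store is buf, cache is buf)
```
[6, 1, 2, 1, 69]
[6, 1, 2, 1]
True False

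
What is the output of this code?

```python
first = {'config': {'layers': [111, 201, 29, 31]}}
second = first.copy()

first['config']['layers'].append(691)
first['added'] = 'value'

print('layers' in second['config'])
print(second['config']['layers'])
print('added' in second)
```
True
[111, 201, 29, 31, 691]
False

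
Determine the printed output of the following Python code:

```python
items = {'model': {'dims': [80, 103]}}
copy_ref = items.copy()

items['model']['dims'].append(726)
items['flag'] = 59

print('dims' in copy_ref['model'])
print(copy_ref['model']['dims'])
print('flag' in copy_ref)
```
True
[80, 103, 726]
False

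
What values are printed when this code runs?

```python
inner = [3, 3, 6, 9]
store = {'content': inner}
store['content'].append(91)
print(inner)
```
[3, 3, 6, 9, 91]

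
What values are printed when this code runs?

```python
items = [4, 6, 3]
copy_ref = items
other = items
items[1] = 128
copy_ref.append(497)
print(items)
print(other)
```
[4, 128, 3, 497]
[4, 128, 3, 497]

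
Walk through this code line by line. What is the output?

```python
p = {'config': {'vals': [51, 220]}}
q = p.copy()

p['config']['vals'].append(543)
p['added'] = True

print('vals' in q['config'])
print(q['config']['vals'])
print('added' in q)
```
True
[51, 220, 543]
False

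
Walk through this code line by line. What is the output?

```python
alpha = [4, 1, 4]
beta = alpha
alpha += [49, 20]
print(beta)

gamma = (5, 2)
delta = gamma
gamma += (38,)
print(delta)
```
[4, 1, 4, 49, 20]
(5, 2)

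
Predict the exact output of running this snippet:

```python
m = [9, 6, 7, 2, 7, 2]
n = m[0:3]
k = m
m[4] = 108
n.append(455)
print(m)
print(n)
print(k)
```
[9, 6, 7, 2, 108, 2]
[9, 6, 7, 455]
[9, 6, 7, 2, 108, 2]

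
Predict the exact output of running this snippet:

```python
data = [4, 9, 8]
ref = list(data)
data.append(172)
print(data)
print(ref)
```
[4, 9, 8, 172]
[4, 9, 8]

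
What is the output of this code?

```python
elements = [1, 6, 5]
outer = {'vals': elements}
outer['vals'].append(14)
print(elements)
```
[1, 6, 5, 14]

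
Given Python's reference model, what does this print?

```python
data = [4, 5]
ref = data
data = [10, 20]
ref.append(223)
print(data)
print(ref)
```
[10, 20]
[4, 5, 223]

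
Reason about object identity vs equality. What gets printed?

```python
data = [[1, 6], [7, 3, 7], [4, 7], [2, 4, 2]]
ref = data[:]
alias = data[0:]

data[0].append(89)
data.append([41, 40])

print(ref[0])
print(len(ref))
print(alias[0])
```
[1, 6, 89]
4
[1, 6, 89]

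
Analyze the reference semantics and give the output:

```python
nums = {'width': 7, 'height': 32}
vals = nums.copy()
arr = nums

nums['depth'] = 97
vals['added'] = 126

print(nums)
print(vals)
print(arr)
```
{'width': 7, 'height': 32, 'depth': 97}
{'width': 7, 'height': 32, 'added': 126}
{'width': 7, 'height': 32, 'depth': 97}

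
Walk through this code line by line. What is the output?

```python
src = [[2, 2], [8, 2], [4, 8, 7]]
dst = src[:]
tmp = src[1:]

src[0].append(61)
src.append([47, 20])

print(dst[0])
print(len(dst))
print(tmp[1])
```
[2, 2, 61]
3
[4, 8, 7]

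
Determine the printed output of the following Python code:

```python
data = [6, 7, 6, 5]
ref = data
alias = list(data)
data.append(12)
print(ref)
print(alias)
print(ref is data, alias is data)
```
[6, 7, 6, 5, 12]
[6, 7, 6, 5]
True False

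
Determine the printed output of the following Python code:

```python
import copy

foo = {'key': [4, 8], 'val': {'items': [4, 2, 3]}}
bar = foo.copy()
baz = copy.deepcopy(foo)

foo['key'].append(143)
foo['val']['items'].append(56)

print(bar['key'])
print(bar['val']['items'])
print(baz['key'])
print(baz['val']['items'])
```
[4, 8, 143]
[4, 2, 3, 56]
[4, 8]
[4, 2, 3]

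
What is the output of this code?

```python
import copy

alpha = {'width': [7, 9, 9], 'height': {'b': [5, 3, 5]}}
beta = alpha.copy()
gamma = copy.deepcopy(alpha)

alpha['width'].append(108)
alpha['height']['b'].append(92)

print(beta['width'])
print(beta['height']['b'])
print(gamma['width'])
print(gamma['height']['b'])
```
[7, 9, 9, 108]
[5, 3, 5, 92]
[7, 9, 9]
[5, 3, 5]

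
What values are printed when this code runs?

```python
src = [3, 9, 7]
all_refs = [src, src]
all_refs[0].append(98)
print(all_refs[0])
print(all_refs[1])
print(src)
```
[3, 9, 7, 98]
[3, 9, 7, 98]
[3, 9, 7, 98]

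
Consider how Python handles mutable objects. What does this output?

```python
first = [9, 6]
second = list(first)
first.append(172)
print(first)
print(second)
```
[9, 6, 172]
[9, 6]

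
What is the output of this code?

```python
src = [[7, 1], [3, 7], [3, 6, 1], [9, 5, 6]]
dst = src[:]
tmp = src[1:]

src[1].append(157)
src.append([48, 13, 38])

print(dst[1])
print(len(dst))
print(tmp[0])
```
[3, 7, 157]
4
[3, 7, 157]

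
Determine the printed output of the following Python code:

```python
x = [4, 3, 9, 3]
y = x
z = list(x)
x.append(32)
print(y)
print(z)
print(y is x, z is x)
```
[4, 3, 9, 3, 32]
[4, 3, 9, 3]
True False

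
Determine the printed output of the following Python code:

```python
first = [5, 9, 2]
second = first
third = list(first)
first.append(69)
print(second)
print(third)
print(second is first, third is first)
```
[5, 9, 2, 69]
[5, 9, 2]
True False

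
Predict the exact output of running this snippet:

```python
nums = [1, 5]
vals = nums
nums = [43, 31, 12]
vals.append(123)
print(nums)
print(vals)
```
[43, 31, 12]
[1, 5, 123]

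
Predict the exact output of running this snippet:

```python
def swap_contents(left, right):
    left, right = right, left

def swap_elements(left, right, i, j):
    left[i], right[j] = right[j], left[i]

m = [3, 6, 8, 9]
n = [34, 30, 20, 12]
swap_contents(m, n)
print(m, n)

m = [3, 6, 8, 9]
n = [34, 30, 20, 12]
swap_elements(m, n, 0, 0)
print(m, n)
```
[3, 6, 8, 9] [34, 30, 20, 12]
[34, 6, 8, 9] [3, 30, 20, 12]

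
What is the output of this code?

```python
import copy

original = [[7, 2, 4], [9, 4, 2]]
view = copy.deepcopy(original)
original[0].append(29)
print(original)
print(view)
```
[[7, 2, 4, 29], [9, 4, 2]]
[[7, 2, 4], [9, 4, 2]]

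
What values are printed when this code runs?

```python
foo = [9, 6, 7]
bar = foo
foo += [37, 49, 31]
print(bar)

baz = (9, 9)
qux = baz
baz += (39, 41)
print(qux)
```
[9, 6, 7, 37, 49, 31]
(9, 9)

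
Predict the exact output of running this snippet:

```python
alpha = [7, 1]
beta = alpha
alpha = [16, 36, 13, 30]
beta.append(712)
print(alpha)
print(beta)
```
[16, 36, 13, 30]
[7, 1, 712]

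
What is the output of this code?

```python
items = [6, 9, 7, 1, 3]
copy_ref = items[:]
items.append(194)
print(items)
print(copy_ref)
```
[6, 9, 7, 1, 3, 194]
[6, 9, 7, 1, 3]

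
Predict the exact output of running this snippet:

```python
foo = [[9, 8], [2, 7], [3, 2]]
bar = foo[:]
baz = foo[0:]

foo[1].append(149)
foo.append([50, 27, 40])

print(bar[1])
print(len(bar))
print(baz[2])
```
[2, 7, 149]
3
[3, 2]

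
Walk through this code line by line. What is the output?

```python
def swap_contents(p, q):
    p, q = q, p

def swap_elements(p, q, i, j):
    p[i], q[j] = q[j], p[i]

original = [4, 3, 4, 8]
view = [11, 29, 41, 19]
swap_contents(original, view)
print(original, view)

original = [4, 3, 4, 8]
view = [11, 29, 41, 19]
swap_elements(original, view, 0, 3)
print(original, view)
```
[4, 3, 4, 8] [11, 29, 41, 19]
[19, 3, 4, 8] [11, 29, 41, 4]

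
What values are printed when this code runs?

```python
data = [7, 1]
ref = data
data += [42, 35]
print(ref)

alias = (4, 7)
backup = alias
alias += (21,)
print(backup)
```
[7, 1, 42, 35]
(4, 7)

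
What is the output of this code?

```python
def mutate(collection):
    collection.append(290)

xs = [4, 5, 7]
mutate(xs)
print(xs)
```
[4, 5, 7, 290]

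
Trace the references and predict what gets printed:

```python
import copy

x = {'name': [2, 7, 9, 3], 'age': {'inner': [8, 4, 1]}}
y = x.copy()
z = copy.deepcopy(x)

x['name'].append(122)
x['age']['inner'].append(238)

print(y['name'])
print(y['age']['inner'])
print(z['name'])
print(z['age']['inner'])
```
[2, 7, 9, 3, 122]
[8, 4, 1, 238]
[2, 7, 9, 3]
[8, 4, 1]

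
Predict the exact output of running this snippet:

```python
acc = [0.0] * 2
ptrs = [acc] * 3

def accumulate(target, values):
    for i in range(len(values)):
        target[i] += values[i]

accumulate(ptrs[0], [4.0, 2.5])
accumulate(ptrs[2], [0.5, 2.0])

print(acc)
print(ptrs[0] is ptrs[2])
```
[4.5, 4.5]
True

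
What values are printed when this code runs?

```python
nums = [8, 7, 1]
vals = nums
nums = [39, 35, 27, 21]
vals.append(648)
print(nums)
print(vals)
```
[39, 35, 27, 21]
[8, 7, 1, 648]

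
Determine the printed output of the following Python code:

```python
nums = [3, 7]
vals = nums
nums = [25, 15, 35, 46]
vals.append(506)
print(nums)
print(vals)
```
[25, 15, 35, 46]
[3, 7, 506]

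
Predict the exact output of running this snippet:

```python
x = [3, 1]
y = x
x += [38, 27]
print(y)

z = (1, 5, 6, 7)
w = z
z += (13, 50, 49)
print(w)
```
[3, 1, 38, 27]
(1, 5, 6, 7)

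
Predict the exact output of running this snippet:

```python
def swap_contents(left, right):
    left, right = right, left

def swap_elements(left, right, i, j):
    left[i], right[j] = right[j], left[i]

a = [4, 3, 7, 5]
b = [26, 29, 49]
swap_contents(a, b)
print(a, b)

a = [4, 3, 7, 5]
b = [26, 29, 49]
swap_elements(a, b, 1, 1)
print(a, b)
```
[4, 3, 7, 5] [26, 29, 49]
[4, 29, 7, 5] [26, 3, 49]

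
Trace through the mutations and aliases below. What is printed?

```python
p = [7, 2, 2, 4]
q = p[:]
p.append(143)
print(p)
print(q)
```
[7, 2, 2, 4, 143]
[7, 2, 2, 4]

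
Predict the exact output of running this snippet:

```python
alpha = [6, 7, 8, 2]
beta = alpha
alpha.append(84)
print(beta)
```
[6, 7, 8, 2, 84]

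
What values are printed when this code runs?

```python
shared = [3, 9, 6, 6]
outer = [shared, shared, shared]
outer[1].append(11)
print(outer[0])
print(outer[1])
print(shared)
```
[3, 9, 6, 6, 11]
[3, 9, 6, 6, 11]
[3, 9, 6, 6, 11]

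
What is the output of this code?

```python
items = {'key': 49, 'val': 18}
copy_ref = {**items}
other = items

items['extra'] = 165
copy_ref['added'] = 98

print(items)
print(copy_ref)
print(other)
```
{'key': 49, 'val': 18, 'extra': 165}
{'key': 49, 'val': 18, 'added': 98}
{'key': 49, 'val': 18, 'extra': 165}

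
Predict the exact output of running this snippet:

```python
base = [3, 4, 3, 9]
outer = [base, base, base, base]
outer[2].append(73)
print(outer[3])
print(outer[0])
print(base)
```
[3, 4, 3, 9, 73]
[3, 4, 3, 9, 73]
[3, 4, 3, 9, 73]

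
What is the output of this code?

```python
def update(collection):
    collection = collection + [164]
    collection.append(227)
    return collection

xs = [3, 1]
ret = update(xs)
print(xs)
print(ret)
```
[3, 1]
[3, 1, 164, 227]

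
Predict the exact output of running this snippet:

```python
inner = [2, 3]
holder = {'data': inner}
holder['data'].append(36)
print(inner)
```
[2, 3, 36]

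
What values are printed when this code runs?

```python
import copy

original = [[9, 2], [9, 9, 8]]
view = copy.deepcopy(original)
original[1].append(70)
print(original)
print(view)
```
[[9, 2], [9, 9, 8, 70]]
[[9, 2], [9, 9, 8]]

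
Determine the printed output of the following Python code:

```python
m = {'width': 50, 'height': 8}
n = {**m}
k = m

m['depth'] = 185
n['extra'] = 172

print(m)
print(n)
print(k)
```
{'width': 50, 'height': 8, 'depth': 185}
{'width': 50, 'height': 8, 'extra': 172}
{'width': 50, 'height': 8, 'depth': 185}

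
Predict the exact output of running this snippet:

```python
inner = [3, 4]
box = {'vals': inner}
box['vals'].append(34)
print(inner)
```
[3, 4, 34]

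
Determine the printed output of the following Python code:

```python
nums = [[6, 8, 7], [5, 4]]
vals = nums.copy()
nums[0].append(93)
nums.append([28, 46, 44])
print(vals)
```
[[6, 8, 7, 93], [5, 4]]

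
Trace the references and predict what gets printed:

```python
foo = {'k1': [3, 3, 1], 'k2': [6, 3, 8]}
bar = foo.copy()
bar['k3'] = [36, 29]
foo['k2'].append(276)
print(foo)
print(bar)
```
{'k1': [3, 3, 1], 'k2': [6, 3, 8, 276]}
{'k1': [3, 3, 1], 'k2': [6, 3, 8, 276], 'k3': [36, 29]}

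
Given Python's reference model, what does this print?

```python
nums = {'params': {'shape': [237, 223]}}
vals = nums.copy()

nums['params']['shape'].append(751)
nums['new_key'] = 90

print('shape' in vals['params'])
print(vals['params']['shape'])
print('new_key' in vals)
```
True
[237, 223, 751]
False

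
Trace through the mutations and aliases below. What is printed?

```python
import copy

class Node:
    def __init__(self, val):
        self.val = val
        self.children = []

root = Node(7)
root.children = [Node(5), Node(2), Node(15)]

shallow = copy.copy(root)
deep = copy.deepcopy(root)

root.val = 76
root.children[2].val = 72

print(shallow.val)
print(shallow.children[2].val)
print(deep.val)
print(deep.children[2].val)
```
7
72
7
15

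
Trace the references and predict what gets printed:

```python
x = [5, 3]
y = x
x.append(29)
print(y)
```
[5, 3, 29]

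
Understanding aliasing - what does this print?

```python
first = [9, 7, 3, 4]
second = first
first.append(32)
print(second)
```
[9, 7, 3, 4, 32]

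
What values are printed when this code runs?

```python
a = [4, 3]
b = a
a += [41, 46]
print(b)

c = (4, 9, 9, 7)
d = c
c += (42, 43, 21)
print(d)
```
[4, 3, 41, 46]
(4, 9, 9, 7)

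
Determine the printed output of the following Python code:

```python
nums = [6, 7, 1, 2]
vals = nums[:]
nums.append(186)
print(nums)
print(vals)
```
[6, 7, 1, 2, 186]
[6, 7, 1, 2]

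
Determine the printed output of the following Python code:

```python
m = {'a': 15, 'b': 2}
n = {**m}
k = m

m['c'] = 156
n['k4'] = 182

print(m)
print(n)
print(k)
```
{'a': 15, 'b': 2, 'c': 156}
{'a': 15, 'b': 2, 'k4': 182}
{'a': 15, 'b': 2, 'c': 156}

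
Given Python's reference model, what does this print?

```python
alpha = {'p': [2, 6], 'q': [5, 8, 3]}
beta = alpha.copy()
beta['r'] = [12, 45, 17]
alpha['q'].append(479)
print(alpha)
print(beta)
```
{'p': [2, 6], 'q': [5, 8, 3, 479]}
{'p': [2, 6], 'q': [5, 8, 3, 479], 'r': [12, 45, 17]}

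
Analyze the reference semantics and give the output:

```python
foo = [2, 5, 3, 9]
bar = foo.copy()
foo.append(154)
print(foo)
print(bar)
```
[2, 5, 3, 9, 154]
[2, 5, 3, 9]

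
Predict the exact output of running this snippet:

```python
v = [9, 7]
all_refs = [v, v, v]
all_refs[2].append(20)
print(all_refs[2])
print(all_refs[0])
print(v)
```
[9, 7, 20]
[9, 7, 20]
[9, 7, 20]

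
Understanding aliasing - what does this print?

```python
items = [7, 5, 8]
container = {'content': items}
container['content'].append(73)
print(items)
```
[7, 5, 8, 73]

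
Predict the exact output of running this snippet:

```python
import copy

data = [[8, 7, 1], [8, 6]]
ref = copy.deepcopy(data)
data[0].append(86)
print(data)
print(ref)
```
[[8, 7, 1, 86], [8, 6]]
[[8, 7, 1], [8, 6]]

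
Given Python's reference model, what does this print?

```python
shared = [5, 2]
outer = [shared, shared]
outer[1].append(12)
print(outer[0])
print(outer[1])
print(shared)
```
[5, 2, 12]
[5, 2, 12]
[5, 2, 12]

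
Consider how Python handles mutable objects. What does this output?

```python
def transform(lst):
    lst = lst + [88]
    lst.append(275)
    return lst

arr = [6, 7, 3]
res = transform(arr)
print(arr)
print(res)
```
[6, 7, 3]
[6, 7, 3, 88, 275]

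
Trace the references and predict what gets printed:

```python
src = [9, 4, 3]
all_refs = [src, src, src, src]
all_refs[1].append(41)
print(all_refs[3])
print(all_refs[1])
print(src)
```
[9, 4, 3, 41]
[9, 4, 3, 41]
[9, 4, 3, 41]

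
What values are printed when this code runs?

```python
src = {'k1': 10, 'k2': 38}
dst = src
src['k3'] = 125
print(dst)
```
{'k1': 10, 'k2': 38, 'k3': 125}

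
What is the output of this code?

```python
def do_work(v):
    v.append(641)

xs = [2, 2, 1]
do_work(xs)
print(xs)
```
[2, 2, 1, 641]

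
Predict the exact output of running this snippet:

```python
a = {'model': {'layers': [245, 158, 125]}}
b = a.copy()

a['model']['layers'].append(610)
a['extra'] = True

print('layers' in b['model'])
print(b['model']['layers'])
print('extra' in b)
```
True
[245, 158, 125, 610]
False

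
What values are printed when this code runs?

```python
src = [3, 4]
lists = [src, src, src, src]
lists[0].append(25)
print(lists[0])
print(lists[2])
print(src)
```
[3, 4, 25]
[3, 4, 25]
[3, 4, 25]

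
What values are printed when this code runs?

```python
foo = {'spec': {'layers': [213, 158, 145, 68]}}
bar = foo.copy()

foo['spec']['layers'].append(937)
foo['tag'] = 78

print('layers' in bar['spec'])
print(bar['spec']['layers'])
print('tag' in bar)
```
True
[213, 158, 145, 68, 937]
False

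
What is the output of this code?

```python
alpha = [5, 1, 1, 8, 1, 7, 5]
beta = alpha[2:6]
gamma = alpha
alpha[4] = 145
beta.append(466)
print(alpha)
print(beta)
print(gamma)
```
[5, 1, 1, 8, 145, 7, 5]
[1, 8, 1, 7, 466]
[5, 1, 1, 8, 145, 7, 5]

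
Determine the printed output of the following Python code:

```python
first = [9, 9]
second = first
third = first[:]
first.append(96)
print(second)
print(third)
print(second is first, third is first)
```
[9, 9, 96]
[9, 9]
True False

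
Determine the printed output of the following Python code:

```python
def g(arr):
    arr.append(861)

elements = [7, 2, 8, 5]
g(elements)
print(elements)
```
[7, 2, 8, 5, 861]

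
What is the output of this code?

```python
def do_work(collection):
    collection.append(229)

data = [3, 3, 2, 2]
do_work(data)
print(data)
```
[3, 3, 2, 2, 229]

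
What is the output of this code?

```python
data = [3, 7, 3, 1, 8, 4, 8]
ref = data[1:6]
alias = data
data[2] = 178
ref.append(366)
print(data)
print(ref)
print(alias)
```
[3, 7, 178, 1, 8, 4, 8]
[7, 3, 1, 8, 4, 366]
[3, 7, 178, 1, 8, 4, 8]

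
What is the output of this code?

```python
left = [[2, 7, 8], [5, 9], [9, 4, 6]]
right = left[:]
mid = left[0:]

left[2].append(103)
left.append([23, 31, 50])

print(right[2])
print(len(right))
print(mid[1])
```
[9, 4, 6, 103]
3
[5, 9]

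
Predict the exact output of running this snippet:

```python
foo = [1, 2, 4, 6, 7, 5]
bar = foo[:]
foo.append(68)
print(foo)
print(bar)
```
[1, 2, 4, 6, 7, 5, 68]
[1, 2, 4, 6, 7, 5]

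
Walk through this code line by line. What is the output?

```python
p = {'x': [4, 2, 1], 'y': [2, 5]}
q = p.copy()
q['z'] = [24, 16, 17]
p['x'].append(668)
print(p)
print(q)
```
{'x': [4, 2, 1, 668], 'y': [2, 5]}
{'x': [4, 2, 1, 668], 'y': [2, 5], 'z': [24, 16, 17]}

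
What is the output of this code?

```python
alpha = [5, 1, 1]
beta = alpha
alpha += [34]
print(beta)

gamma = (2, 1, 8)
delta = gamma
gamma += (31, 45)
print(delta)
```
[5, 1, 1, 34]
(2, 1, 8)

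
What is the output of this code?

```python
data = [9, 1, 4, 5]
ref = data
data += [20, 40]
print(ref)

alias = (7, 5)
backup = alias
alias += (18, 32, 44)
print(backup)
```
[9, 1, 4, 5, 20, 40]
(7, 5)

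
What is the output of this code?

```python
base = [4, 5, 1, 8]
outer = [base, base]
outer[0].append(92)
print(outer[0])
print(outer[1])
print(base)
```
[4, 5, 1, 8, 92]
[4, 5, 1, 8, 92]
[4, 5, 1, 8, 92]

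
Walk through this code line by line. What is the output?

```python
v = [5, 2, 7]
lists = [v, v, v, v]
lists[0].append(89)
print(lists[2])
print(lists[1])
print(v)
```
[5, 2, 7, 89]
[5, 2, 7, 89]
[5, 2, 7, 89]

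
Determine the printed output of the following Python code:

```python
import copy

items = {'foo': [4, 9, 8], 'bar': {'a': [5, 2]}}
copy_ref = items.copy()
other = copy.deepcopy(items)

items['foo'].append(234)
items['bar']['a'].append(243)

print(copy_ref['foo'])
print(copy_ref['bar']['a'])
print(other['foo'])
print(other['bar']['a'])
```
[4, 9, 8, 234]
[5, 2, 243]
[4, 9, 8]
[5, 2]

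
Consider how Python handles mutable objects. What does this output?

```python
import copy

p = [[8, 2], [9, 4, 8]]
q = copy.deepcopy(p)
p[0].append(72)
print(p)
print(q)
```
[[8, 2, 72], [9, 4, 8]]
[[8, 2], [9, 4, 8]]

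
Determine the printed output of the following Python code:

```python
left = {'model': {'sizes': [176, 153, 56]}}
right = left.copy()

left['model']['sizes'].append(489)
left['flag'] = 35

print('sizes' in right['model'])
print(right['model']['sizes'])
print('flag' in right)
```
True
[176, 153, 56, 489]
False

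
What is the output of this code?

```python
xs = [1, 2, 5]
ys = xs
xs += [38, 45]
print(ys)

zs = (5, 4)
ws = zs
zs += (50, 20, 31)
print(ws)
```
[1, 2, 5, 38, 45]
(5, 4)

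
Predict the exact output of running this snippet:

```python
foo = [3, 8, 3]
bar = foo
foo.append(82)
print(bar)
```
[3, 8, 3, 82]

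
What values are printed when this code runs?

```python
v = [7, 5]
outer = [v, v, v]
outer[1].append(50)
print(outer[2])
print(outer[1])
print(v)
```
[7, 5, 50]
[7, 5, 50]
[7, 5, 50]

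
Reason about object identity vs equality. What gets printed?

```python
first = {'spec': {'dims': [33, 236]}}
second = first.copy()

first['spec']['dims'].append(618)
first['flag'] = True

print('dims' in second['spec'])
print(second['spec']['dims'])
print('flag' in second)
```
True
[33, 236, 618]
False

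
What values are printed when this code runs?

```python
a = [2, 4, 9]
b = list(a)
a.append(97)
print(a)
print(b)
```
[2, 4, 9, 97]
[2, 4, 9]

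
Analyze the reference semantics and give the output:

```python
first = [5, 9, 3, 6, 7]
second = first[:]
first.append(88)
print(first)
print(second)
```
[5, 9, 3, 6, 7, 88]
[5, 9, 3, 6, 7]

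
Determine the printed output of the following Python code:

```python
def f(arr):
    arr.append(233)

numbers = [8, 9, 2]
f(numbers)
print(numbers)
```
[8, 9, 2, 233]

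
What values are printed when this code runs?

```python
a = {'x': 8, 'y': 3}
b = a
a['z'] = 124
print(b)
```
{'x': 8, 'y': 3, 'z': 124}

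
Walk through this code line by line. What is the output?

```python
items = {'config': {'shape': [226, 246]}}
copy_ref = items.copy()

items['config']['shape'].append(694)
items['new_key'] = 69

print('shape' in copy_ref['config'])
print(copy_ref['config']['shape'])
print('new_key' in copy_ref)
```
True
[226, 246, 694]
False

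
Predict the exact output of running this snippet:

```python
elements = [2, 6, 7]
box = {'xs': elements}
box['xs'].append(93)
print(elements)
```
[2, 6, 7, 93]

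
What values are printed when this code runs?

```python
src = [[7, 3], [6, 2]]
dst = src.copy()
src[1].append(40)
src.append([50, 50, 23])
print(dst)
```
[[7, 3], [6, 2, 40]]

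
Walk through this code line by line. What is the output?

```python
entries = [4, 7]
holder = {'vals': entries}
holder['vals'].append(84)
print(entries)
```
[4, 7, 84]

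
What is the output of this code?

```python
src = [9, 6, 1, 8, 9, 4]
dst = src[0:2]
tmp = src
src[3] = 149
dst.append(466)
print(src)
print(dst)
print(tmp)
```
[9, 6, 1, 149, 9, 4]
[9, 6, 466]
[9, 6, 1, 149, 9, 4]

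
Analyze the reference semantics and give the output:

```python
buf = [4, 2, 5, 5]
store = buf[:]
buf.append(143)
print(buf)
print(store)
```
[4, 2, 5, 5, 143]
[4, 2, 5, 5]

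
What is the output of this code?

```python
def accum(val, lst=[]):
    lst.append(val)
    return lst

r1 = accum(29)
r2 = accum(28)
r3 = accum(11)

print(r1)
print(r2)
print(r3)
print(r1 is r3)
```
[29, 28, 11]
[29, 28, 11]
[29, 28, 11]
True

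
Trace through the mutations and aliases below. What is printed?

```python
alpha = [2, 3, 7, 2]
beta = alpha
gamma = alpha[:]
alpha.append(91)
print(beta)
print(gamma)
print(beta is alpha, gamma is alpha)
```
[2, 3, 7, 2, 91]
[2, 3, 7, 2]
True False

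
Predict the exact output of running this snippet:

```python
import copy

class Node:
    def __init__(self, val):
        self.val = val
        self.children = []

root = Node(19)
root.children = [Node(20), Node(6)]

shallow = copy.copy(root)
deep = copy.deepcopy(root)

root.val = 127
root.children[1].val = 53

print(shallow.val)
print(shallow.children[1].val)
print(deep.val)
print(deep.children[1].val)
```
19
53
19
6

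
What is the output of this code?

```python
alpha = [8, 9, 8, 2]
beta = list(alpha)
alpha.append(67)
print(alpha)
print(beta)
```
[8, 9, 8, 2, 67]
[8, 9, 8, 2]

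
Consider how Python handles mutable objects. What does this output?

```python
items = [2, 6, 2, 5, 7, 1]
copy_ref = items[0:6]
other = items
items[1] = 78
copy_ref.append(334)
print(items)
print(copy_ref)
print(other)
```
[2, 78, 2, 5, 7, 1]
[2, 6, 2, 5, 7, 1, 334]
[2, 78, 2, 5, 7, 1]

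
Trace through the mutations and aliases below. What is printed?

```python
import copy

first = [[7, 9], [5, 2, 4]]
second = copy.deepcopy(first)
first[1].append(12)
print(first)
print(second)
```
[[7, 9], [5, 2, 4, 12]]
[[7, 9], [5, 2, 4]]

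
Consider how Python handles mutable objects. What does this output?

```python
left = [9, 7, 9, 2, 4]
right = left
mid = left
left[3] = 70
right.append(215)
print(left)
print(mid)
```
[9, 7, 9, 70, 4, 215]
[9, 7, 9, 70, 4, 215]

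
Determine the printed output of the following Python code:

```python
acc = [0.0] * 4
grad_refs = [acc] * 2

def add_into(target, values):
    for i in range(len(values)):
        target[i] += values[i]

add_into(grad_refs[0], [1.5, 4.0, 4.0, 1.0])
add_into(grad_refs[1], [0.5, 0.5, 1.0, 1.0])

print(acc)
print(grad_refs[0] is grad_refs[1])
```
[2.0, 4.5, 5.0, 2.0]
True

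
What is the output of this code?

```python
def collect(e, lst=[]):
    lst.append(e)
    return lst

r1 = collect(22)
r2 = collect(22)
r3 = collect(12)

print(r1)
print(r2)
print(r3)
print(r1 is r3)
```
[22, 22, 12]
[22, 22, 12]
[22, 22, 12]
True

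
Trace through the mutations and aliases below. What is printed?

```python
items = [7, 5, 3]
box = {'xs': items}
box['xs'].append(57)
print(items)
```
[7, 5, 3, 57]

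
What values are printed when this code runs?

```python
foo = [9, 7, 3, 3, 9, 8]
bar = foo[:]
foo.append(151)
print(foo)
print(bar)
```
[9, 7, 3, 3, 9, 8, 151]
[9, 7, 3, 3, 9, 8]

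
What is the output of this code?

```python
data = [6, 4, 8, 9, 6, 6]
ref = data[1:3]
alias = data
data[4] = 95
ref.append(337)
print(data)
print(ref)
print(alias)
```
[6, 4, 8, 9, 95, 6]
[4, 8, 337]
[6, 4, 8, 9, 95, 6]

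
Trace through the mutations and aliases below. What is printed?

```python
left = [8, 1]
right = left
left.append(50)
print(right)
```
[8, 1, 50]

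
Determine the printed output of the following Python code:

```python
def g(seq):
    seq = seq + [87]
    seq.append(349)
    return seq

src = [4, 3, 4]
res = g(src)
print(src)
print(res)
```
[4, 3, 4]
[4, 3, 4, 87, 349]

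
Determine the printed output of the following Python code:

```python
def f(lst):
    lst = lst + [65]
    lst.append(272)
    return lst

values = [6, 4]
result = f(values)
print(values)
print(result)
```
[6, 4]
[6, 4, 65, 272]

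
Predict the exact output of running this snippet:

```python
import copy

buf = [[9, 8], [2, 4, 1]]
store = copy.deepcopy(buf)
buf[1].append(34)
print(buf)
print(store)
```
[[9, 8], [2, 4, 1, 34]]
[[9, 8], [2, 4, 1]]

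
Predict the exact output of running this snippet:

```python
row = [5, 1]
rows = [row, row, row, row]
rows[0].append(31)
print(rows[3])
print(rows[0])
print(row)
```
[5, 1, 31]
[5, 1, 31]
[5, 1, 31]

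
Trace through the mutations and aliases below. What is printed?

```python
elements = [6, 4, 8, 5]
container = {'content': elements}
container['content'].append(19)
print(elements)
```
[6, 4, 8, 5, 19]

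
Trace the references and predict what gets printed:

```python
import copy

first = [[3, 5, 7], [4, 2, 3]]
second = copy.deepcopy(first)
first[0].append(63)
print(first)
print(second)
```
[[3, 5, 7, 63], [4, 2, 3]]
[[3, 5, 7], [4, 2, 3]]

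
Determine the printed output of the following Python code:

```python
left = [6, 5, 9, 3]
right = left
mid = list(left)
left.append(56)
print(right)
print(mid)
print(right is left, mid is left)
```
[6, 5, 9, 3, 56]
[6, 5, 9, 3]
True False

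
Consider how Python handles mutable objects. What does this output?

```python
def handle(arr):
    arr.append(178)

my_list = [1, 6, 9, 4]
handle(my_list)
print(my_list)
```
[1, 6, 9, 4, 178]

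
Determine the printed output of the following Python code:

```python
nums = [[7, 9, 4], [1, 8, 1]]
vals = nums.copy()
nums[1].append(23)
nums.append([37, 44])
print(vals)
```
[[7, 9, 4], [1, 8, 1, 23]]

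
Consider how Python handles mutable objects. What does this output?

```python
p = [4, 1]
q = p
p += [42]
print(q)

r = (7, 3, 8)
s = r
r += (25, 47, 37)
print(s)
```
[4, 1, 42]
(7, 3, 8)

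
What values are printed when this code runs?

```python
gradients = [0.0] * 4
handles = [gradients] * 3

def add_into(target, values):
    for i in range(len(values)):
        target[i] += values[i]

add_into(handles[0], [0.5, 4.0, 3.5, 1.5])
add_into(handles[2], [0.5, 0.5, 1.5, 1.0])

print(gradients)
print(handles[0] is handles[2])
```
[1.0, 4.5, 5.0, 2.5]
True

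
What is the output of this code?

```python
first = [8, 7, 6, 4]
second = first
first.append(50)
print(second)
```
[8, 7, 6, 4, 50]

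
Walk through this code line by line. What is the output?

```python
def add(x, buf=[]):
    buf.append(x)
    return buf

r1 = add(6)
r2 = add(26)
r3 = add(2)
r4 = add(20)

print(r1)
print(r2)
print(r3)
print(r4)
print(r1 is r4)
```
[6, 26, 2, 20]
[6, 26, 2, 20]
[6, 26, 2, 20]
[6, 26, 2, 20]
True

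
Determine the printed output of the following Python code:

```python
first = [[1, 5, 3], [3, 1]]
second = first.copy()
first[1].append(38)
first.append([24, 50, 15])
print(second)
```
[[1, 5, 3], [3, 1, 38]]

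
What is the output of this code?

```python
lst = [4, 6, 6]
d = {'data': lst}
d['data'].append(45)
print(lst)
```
[4, 6, 6, 45]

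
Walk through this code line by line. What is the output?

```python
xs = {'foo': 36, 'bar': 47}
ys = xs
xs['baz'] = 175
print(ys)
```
{'foo': 36, 'bar': 47, 'baz': 175}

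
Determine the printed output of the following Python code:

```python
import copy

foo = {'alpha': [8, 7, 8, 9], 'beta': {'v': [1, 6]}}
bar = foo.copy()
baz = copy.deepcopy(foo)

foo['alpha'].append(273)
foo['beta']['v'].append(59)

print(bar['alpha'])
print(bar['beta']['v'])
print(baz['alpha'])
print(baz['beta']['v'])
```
[8, 7, 8, 9, 273]
[1, 6, 59]
[8, 7, 8, 9]
[1, 6]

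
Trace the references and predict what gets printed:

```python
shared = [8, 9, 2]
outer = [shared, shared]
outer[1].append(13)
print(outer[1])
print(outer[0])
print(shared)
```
[8, 9, 2, 13]
[8, 9, 2, 13]
[8, 9, 2, 13]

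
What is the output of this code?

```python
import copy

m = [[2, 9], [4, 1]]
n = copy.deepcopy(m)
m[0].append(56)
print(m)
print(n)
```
[[2, 9, 56], [4, 1]]
[[2, 9], [4, 1]]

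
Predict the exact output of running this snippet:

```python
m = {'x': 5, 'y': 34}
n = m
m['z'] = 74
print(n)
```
{'x': 5, 'y': 34, 'z': 74}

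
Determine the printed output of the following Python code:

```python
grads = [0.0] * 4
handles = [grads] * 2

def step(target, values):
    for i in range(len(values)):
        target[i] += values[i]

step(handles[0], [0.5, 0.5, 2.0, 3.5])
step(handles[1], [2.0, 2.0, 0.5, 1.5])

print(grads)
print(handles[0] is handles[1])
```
[2.5, 2.5, 2.5, 5.0]
True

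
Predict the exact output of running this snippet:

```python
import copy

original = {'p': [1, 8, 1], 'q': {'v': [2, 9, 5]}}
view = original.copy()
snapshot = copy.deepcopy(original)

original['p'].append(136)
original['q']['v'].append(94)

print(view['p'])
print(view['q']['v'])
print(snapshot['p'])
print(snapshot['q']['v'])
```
[1, 8, 1, 136]
[2, 9, 5, 94]
[1, 8, 1]
[2, 9, 5]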